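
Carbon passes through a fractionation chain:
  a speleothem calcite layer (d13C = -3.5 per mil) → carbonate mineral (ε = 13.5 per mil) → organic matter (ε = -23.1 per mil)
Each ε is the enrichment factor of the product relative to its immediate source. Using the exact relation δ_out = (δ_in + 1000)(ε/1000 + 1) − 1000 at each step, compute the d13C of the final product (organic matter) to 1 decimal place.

step 1: δ = (-3.50 + 1000)·(13.5/1000 + 1) − 1000 = 9.95 per mil
step 2: δ = (9.95 + 1000)·(-23.1/1000 + 1) − 1000 = -13.38 per mil

-13.4 per mil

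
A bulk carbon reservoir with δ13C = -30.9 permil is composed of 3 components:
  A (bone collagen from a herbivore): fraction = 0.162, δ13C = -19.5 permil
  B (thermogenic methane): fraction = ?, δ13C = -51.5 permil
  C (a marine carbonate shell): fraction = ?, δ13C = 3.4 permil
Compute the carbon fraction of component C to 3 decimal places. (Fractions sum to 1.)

0.281

Let f_C and f_B be the unknown fractions; fractions sum to 1 so f_C + f_B = 0.838.
Mass balance: Σ fᵢ·δᵢ = δ_bulk ⇒ f_C·(3.4) + f_B·(-51.5) = -30.9 − (-3.159) = -27.741
Substitute f_B = 0.838 − f_C:
f_C·(3.4 − -51.5) = -27.741 − 0.838×(-51.5) = 15.416
f_C = 15.416 / 54.9 = 0.2808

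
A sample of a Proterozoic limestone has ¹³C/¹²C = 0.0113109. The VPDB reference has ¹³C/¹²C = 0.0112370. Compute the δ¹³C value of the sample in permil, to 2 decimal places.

δ¹³C = (R_sample / R_standard − 1) × 1000
R_sample / R_standard = 0.0113109 / 0.0112370 = 1.006576
δ¹³C = (1.006576 − 1) × 1000 = 6.576 permil

6.58 permil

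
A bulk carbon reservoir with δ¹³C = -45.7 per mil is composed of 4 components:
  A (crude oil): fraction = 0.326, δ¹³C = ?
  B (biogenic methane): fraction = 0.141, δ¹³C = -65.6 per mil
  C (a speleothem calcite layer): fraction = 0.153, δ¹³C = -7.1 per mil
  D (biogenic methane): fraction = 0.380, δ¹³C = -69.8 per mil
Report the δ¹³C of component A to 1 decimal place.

-27.1 per mil

Isotope mass balance: δ_bulk = Σ fᵢ·δᵢ.
-45.7 = 0.326×δ_A + 0.141×(-65.6) + 0.153×(-7.1) + 0.380×(-69.8)
0.326·δ_A = -45.7 − (-36.860) = -8.840
δ_A = -8.840 / 0.326 = -27.12 per mil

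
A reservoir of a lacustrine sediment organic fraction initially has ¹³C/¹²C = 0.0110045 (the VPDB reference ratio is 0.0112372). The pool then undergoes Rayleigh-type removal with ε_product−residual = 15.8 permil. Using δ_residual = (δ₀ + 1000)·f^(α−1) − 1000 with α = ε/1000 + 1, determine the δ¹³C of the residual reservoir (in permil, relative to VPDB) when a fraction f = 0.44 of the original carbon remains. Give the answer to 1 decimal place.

δ₀ = (0.0110045/0.0112372 − 1)×1000 = (0.979292 − 1)×1000 = -20.708 permil
α − 1 = ε/1000 = 0.0158
f^(α−1) = 0.44^(0.0158) = 0.987112
δ_res = (-20.708 + 1000) × 0.987112 − 1000 = 966.671 − 1000 = -33.33 permil

-33.3 permil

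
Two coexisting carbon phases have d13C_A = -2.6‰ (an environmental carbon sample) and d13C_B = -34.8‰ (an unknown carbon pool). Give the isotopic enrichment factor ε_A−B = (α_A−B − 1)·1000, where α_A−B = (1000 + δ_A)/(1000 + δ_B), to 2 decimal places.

33.36‰

α_A−B = (1000 + -2.6) / (1000 + -34.8) = 997.4 / 965.2 = 1.033361
ε_A−B = (1.033361 − 1) × 1000 = 33.361‰
(The approximation ε ≈ δ_A − δ_B would give 32.2‰.)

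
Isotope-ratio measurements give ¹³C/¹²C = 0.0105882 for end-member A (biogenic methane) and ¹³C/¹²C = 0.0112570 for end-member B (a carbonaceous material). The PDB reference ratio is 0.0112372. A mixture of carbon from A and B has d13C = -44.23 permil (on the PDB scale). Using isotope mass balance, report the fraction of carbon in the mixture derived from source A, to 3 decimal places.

0.773

δ_A = (0.0105882/0.0112372 − 1)×1000 = (0.942245 − 1)×1000 = -57.755 permil
δ_B = (0.0112570/0.0112372 − 1)×1000 = (1.001762 − 1)×1000 = 1.762 permil
f_A = (δ_mix − δ_B)/(δ_A − δ_B) = (-44.23 − (1.762))/(-57.755 − (1.762))
f_A = -45.992 / -59.517 = 0.7728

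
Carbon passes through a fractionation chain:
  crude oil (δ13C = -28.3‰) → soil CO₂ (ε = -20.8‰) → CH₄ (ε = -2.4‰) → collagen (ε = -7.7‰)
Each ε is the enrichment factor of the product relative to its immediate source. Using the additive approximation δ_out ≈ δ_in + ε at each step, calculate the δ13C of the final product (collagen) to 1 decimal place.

-59.2‰

step 1: δ ≈ -28.3 + (-20.8) = -49.1‰
step 2: δ ≈ -49.1 + (-2.4) = -51.5‰
step 3: δ ≈ -51.5 + (-7.7) = -59.2‰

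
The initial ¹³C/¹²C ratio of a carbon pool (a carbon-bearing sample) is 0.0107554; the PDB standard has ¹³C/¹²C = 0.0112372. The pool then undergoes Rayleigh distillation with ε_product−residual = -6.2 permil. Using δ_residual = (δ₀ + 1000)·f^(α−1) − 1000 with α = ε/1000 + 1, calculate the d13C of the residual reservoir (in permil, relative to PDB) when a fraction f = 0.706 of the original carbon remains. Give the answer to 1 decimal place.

-40.8 permil

δ₀ = (0.0107554/0.0112372 − 1)×1000 = (0.957125 − 1)×1000 = -42.875 permil
α − 1 = ε/1000 = -0.0062
f^(α−1) = 0.706^(-0.0062) = 1.002161
δ_res = (-42.875 + 1000) × 1.002161 − 1000 = 959.193 − 1000 = -40.81 permil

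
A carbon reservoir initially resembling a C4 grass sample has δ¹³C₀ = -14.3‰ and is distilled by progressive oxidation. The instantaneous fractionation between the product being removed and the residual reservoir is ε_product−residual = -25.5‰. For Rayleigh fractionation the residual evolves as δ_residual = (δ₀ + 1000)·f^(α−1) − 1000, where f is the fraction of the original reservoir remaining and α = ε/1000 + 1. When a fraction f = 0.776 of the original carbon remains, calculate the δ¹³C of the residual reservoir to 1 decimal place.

Rayleigh residual: δ_res = (δ₀ + 1000)·f^(α−1) − 1000
α = ε/1000 + 1 = 0.97450, so α − 1 = -0.02550
f^(α−1) = 0.776^(-0.02550) = 1.006488
δ_res = (-14.3 + 1000) × 1.006488 − 1000 = 992.095 − 1000 = -7.90‰

-7.9‰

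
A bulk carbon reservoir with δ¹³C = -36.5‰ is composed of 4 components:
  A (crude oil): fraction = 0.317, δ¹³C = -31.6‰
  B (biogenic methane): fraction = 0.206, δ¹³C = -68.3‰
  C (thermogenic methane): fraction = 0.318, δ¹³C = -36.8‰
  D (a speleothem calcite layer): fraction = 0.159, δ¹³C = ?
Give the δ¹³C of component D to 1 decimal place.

-4.5‰

Isotope mass balance: δ_bulk = Σ fᵢ·δᵢ.
-36.5 = 0.317×(-31.6) + 0.206×(-68.3) + 0.318×(-36.8) + 0.159×δ_D
0.159·δ_D = -36.5 − (-35.789) = -0.711
δ_D = -0.711 / 0.159 = -4.47‰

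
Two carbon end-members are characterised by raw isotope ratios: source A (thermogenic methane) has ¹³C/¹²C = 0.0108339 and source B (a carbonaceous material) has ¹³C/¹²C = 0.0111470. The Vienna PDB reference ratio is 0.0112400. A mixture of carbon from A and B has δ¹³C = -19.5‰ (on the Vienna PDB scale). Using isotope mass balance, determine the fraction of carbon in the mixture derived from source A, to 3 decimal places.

0.403

δ_A = (0.0108339/0.0112400 − 1)×1000 = (0.963870 − 1)×1000 = -36.130‰
δ_B = (0.0111470/0.0112400 − 1)×1000 = (0.991726 − 1)×1000 = -8.274‰
f_A = (δ_mix − δ_B)/(δ_A − δ_B) = (-19.5 − (-8.274))/(-36.130 − (-8.274))
f_A = -11.226 / -27.856 = 0.4030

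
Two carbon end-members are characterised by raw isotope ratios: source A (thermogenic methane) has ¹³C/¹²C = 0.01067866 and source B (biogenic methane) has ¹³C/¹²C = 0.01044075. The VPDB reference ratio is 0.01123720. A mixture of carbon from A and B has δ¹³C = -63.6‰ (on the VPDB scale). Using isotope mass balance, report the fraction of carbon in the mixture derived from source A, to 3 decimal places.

0.344

δ_A = (0.01067866/0.01123720 − 1)×1000 = (0.950295 − 1)×1000 = -49.705‰
δ_B = (0.01044075/0.01123720 − 1)×1000 = (0.929124 − 1)×1000 = -70.876‰
f_A = (δ_mix − δ_B)/(δ_A − δ_B) = (-63.6 − (-70.876))/(-49.705 − (-70.876))
f_A = 7.276 / 21.172 = 0.3437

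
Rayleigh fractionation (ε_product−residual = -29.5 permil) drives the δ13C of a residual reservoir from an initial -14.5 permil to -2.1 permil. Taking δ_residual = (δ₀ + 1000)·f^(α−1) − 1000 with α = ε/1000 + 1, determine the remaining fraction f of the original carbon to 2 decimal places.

α − 1 = ε/1000 = -0.0295
(δ_res + 1000)/(δ₀ + 1000) = (-2.1 + 1000)/(-14.5 + 1000) = 997.9/985.5 = 1.012582
f = 1.012582^(1/-0.0295) = exp(ln(1.012582)/-0.0295) = exp(0.01250/-0.0295)
f = exp(-0.4239) = 0.6545

0.65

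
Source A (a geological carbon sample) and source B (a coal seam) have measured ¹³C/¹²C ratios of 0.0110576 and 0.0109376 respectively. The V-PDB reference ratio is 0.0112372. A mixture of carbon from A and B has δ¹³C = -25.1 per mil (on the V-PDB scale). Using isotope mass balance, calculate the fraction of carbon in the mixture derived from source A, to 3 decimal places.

δ_A = (0.0110576/0.0112372 − 1)×1000 = (0.984017 − 1)×1000 = -15.983 per mil
δ_B = (0.0109376/0.0112372 − 1)×1000 = (0.973339 − 1)×1000 = -26.661 per mil
f_A = (δ_mix − δ_B)/(δ_A − δ_B) = (-25.1 − (-26.661))/(-15.983 − (-26.661))
f_A = 1.561 / 10.679 = 0.1462

0.146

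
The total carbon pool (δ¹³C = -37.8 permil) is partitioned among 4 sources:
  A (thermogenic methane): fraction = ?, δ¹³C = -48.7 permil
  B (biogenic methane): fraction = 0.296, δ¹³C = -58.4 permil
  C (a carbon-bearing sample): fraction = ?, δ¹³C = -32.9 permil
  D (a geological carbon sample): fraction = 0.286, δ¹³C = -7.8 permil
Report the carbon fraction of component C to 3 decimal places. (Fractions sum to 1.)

Let f_C and f_A be the unknown fractions; fractions sum to 1 so f_C + f_A = 0.418.
Mass balance: Σ fᵢ·δᵢ = δ_bulk ⇒ f_C·(-32.9) + f_A·(-48.7) = -37.8 − (-19.517) = -18.283
Substitute f_A = 0.418 − f_C:
f_C·(-32.9 − -48.7) = -18.283 − 0.418×(-48.7) = 2.074
f_C = 2.074 / 15.8 = 0.1313

0.131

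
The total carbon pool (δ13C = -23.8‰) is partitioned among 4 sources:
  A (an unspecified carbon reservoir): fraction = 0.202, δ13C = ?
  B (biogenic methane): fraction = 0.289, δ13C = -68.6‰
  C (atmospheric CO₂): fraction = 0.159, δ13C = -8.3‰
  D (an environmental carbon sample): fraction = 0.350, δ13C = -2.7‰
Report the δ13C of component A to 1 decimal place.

-8.5‰

Isotope mass balance: δ_bulk = Σ fᵢ·δᵢ.
-23.8 = 0.202×δ_A + 0.289×(-68.6) + 0.159×(-8.3) + 0.350×(-2.7)
0.202·δ_A = -23.8 − (-22.090) = -1.710
δ_A = -1.710 / 0.202 = -8.46‰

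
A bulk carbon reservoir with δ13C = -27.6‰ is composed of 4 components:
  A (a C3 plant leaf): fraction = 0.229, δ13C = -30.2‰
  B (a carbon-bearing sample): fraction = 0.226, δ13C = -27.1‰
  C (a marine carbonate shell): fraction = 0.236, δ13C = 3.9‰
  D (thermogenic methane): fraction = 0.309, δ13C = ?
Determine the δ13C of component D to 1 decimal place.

Isotope mass balance: δ_bulk = Σ fᵢ·δᵢ.
-27.6 = 0.229×(-30.2) + 0.226×(-27.1) + 0.236×(3.9) + 0.309×δ_D
0.309·δ_D = -27.6 − (-12.120) = -15.480
δ_D = -15.480 / 0.309 = -50.10‰

-50.1‰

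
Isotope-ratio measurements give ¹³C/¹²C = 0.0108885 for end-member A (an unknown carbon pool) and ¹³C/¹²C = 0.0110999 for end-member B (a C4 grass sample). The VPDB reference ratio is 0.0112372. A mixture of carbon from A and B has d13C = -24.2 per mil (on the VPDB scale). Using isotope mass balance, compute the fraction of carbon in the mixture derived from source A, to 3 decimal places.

0.637

δ_A = (0.0108885/0.0112372 − 1)×1000 = (0.968969 − 1)×1000 = -31.031 per mil
δ_B = (0.0110999/0.0112372 − 1)×1000 = (0.987782 − 1)×1000 = -12.218 per mil
f_A = (δ_mix − δ_B)/(δ_A − δ_B) = (-24.2 − (-12.218))/(-31.031 − (-12.218))
f_A = -11.982 / -18.813 = 0.6369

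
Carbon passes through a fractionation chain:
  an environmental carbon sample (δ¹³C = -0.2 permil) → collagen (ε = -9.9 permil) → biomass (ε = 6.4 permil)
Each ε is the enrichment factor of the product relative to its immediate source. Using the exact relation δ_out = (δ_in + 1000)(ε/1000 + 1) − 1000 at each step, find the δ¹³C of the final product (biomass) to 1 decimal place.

step 1: δ = (-0.20 + 1000)·(-9.9/1000 + 1) − 1000 = -10.10 permil
step 2: δ = (-10.10 + 1000)·(6.4/1000 + 1) − 1000 = -3.76 permil

-3.8 permil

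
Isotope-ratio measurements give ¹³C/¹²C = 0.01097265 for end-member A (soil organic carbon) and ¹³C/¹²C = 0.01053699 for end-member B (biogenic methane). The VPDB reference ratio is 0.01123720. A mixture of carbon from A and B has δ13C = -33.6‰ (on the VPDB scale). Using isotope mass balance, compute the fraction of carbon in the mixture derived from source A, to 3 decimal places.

δ_A = (0.01097265/0.01123720 − 1)×1000 = (0.976458 − 1)×1000 = -23.542‰
δ_B = (0.01053699/0.01123720 − 1)×1000 = (0.937688 − 1)×1000 = -62.312‰
f_A = (δ_mix − δ_B)/(δ_A − δ_B) = (-33.6 − (-62.312))/(-23.542 − (-62.312))
f_A = 28.712 / 38.769 = 0.7406

0.741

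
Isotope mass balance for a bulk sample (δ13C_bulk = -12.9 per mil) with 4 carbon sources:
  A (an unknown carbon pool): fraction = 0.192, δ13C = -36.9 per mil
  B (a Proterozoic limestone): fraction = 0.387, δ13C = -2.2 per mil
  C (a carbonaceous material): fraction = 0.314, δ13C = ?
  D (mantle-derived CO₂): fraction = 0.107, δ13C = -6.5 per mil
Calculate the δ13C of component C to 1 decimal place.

Isotope mass balance: δ_bulk = Σ fᵢ·δᵢ.
-12.9 = 0.192×(-36.9) + 0.387×(-2.2) + 0.314×δ_C + 0.107×(-6.5)
0.314·δ_C = -12.9 − (-8.632) = -4.268
δ_C = -4.268 / 0.314 = -13.59 per mil

-13.6 per mil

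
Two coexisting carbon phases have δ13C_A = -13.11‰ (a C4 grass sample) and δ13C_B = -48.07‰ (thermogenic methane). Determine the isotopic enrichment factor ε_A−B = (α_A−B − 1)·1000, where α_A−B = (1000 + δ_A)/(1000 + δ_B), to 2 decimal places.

36.73‰

α_A−B = (1000 + -13.11) / (1000 + -48.07) = 986.89 / 951.93 = 1.036725
ε_A−B = (1.036725 − 1) × 1000 = 36.725‰
(The approximation ε ≈ δ_A − δ_B would give 34.96‰.)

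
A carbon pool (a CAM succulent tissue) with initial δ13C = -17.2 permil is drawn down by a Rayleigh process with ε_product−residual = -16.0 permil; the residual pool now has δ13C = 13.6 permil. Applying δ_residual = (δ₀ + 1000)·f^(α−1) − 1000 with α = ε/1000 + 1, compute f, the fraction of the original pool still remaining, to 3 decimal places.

α − 1 = ε/1000 = -0.0160
(δ_res + 1000)/(δ₀ + 1000) = (13.6 + 1000)/(-17.2 + 1000) = 1013.6/982.8 = 1.031339
f = 1.031339^(1/-0.0160) = exp(ln(1.031339)/-0.0160) = exp(0.03086/-0.0160)
f = exp(-1.9286) = 0.1453

0.145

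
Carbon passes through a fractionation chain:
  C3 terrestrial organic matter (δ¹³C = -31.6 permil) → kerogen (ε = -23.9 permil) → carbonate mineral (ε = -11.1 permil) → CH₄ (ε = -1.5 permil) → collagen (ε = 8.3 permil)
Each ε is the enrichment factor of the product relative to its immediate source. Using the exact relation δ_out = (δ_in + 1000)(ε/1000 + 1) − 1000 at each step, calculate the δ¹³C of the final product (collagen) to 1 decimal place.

step 1: δ = (-31.60 + 1000)·(-23.9/1000 + 1) − 1000 = -54.74 permil
step 2: δ = (-54.74 + 1000)·(-11.1/1000 + 1) − 1000 = -65.24 permil
step 3: δ = (-65.24 + 1000)·(-1.5/1000 + 1) − 1000 = -66.64 permil
step 4: δ = (-66.64 + 1000)·(8.3/1000 + 1) − 1000 = -58.89 permil

-58.9 permil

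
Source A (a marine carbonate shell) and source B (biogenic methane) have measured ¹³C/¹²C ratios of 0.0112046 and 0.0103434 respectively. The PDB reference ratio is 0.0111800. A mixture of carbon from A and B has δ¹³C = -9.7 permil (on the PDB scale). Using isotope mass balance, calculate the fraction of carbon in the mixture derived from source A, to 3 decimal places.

0.846

δ_A = (0.0112046/0.0111800 − 1)×1000 = (1.002200 − 1)×1000 = 2.200 permil
δ_B = (0.0103434/0.0111800 − 1)×1000 = (0.925170 − 1)×1000 = -74.830 permil
f_A = (δ_mix − δ_B)/(δ_A − δ_B) = (-9.7 − (-74.830))/(2.200 − (-74.830))
f_A = 65.130 / 77.030 = 0.8455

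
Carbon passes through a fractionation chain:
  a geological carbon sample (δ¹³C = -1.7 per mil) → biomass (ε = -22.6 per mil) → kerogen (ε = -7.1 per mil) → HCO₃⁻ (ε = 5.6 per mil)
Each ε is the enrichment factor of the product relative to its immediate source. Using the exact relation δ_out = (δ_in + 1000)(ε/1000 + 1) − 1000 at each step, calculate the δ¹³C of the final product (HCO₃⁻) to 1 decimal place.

-25.8 per mil

step 1: δ = (-1.70 + 1000)·(-22.6/1000 + 1) − 1000 = -24.26 per mil
step 2: δ = (-24.26 + 1000)·(-7.1/1000 + 1) − 1000 = -31.19 per mil
step 3: δ = (-31.19 + 1000)·(5.6/1000 + 1) − 1000 = -25.76 per mil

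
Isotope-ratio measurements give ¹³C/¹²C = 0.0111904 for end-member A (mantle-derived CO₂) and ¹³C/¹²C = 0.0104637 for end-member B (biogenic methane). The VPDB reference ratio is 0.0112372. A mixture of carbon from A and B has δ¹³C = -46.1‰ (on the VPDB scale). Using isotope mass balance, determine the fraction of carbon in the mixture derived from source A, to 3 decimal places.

δ_A = (0.0111904/0.0112372 − 1)×1000 = (0.995835 − 1)×1000 = -4.165‰
δ_B = (0.0104637/0.0112372 − 1)×1000 = (0.931166 − 1)×1000 = -68.834‰
f_A = (δ_mix − δ_B)/(δ_A − δ_B) = (-46.1 − (-68.834))/(-4.165 − (-68.834))
f_A = 22.734 / 64.669 = 0.3515

0.352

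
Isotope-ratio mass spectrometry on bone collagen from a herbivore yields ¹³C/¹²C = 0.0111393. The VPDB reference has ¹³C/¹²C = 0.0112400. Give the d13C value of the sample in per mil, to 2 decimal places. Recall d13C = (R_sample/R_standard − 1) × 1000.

d13C = (R_sample / R_standard − 1) × 1000
R_sample / R_standard = 0.0111393 / 0.0112400 = 0.991041
d13C = (0.991041 − 1) × 1000 = -8.959 per mil

-8.96 per mil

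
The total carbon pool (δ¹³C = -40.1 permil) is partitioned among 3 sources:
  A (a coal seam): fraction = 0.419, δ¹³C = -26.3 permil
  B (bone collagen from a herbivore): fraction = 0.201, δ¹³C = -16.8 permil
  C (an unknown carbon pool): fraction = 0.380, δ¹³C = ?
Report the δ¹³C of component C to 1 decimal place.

Isotope mass balance: δ_bulk = Σ fᵢ·δᵢ.
-40.1 = 0.419×(-26.3) + 0.201×(-16.8) + 0.380×δ_C
0.380·δ_C = -40.1 − (-14.396) = -25.704
δ_C = -25.704 / 0.380 = -67.64 permil

-67.6 permil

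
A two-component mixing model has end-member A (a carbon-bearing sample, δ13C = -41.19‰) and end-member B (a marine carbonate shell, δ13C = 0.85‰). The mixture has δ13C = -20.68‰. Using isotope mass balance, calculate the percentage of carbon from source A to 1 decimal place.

51.2%

δ_mix = f_A·δ_A + (1 − f_A)·δ_B  ⇒  f_A = (δ_mix − δ_B)/(δ_A − δ_B)
f_A = (-20.68 − (0.85)) / (-41.19 − (0.85))
f_A = -21.53 / -42.04 = 0.5121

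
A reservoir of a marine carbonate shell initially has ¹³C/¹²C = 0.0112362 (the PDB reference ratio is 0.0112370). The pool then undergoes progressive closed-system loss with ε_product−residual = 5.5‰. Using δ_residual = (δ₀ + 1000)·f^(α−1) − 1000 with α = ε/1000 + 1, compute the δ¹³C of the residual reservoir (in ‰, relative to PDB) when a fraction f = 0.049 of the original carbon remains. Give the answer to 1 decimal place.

-16.5‰

δ₀ = (0.0112362/0.0112370 − 1)×1000 = (0.999929 − 1)×1000 = -0.071‰
α − 1 = ε/1000 = 0.0055
f^(α−1) = 0.049^(0.0055) = 0.983549
δ_res = (-0.071 + 1000) × 0.983549 − 1000 = 983.479 − 1000 = -16.52‰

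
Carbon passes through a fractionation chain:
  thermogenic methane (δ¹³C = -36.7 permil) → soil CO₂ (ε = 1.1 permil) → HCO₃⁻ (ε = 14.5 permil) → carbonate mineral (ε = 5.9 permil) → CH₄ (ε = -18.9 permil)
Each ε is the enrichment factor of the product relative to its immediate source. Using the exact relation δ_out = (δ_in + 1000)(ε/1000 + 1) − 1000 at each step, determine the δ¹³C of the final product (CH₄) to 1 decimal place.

-34.5 permil

step 1: δ = (-36.70 + 1000)·(1.1/1000 + 1) − 1000 = -35.64 permil
step 2: δ = (-35.64 + 1000)·(14.5/1000 + 1) − 1000 = -21.66 permil
step 3: δ = (-21.66 + 1000)·(5.9/1000 + 1) − 1000 = -15.88 permil
step 4: δ = (-15.88 + 1000)·(-18.9/1000 + 1) − 1000 = -34.48 permil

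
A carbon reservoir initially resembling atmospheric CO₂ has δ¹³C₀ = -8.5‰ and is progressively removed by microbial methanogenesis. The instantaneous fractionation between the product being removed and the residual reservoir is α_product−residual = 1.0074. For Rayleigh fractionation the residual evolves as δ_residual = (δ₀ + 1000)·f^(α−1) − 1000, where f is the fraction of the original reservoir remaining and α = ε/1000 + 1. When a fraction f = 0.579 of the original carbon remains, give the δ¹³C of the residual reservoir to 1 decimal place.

-12.5‰

Rayleigh residual: δ_res = (δ₀ + 1000)·f^(α−1) − 1000
α − 1 = 0.00740
f^(α−1) = 0.579^(0.00740) = 0.995964
δ_res = (-8.5 + 1000) × 0.995964 − 1000 = 987.499 − 1000 = -12.50‰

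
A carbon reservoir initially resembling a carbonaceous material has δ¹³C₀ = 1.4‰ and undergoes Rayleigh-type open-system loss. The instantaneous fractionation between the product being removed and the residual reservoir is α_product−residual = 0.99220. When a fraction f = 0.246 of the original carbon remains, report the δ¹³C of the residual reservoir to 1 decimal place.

12.4‰

Rayleigh residual: δ_res = (δ₀ + 1000)·f^(α−1) − 1000
α − 1 = -0.00780
f^(α−1) = 0.246^(-0.00780) = 1.010999
δ_res = (1.4 + 1000) × 1.010999 − 1000 = 1012.414 − 1000 = 12.41‰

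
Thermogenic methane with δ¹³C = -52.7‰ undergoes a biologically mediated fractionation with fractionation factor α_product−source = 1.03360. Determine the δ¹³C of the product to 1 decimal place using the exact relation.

-20.9‰

δ_product = (δ_source + 1000)·α − 1000
δ_product = (-52.7 + 1000) × 1.03360 − 1000
δ_product = 979.129 − 1000 = -20.87‰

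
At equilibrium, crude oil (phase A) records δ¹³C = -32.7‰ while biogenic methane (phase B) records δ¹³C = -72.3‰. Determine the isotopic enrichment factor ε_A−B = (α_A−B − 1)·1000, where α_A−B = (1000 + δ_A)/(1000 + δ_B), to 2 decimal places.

42.69‰

α_A−B = (1000 + -32.7) / (1000 + -72.3) = 967.3 / 927.7 = 1.042686
ε_A−B = (1.042686 − 1) × 1000 = 42.686‰
(The approximation ε ≈ δ_A − δ_B would give 39.6‰.)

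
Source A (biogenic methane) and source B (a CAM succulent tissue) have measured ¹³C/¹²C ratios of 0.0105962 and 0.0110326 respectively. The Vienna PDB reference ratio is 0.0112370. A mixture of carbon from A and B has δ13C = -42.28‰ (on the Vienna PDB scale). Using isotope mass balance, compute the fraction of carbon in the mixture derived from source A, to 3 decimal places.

δ_A = (0.0105962/0.0112370 − 1)×1000 = (0.942974 − 1)×1000 = -57.026‰
δ_B = (0.0110326/0.0112370 − 1)×1000 = (0.981810 − 1)×1000 = -18.190‰
f_A = (δ_mix − δ_B)/(δ_A − δ_B) = (-42.28 − (-18.190))/(-57.026 − (-18.190))
f_A = -24.090 / -38.836 = 0.6203

0.620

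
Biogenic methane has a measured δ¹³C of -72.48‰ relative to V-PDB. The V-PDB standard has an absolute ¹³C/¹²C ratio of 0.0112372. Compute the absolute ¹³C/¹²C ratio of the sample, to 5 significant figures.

R_sample = R_standard × (δ¹³C/1000 + 1)
R_sample = 0.0112372 × (-72.48/1000 + 1) = 0.0112372 × 0.927520
R_sample = 0.0104227

0.010423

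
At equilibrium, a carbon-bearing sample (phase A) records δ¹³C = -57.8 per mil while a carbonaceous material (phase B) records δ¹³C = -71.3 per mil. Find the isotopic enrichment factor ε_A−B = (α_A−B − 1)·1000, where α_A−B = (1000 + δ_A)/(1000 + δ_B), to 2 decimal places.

α_A−B = (1000 + -57.8) / (1000 + -71.3) = 942.2 / 928.7 = 1.014536
ε_A−B = (1.014536 − 1) × 1000 = 14.536 per mil
(The approximation ε ≈ δ_A − δ_B would give 13.5 per mil.)

14.54 per mil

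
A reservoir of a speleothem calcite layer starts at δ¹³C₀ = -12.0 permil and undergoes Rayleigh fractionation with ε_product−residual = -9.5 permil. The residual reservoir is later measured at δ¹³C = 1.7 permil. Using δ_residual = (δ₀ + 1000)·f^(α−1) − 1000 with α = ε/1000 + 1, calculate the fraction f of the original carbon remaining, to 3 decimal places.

0.235

α − 1 = ε/1000 = -0.0095
(δ_res + 1000)/(δ₀ + 1000) = (1.7 + 1000)/(-12.0 + 1000) = 1001.7/988.0 = 1.013866
f = 1.013866^(1/-0.0095) = exp(ln(1.013866)/-0.0095) = exp(0.01377/-0.0095)
f = exp(-1.4496) = 0.2347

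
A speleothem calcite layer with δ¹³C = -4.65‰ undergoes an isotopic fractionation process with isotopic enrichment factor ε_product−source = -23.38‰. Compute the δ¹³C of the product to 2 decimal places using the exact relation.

Exactly, δ_product = (δ_source + 1000)·(ε/1000 + 1) − 1000.
δ_product = (-4.65 + 1000) × (-23.38/1000 + 1) − 1000
δ_product = -27.921‰

-27.92‰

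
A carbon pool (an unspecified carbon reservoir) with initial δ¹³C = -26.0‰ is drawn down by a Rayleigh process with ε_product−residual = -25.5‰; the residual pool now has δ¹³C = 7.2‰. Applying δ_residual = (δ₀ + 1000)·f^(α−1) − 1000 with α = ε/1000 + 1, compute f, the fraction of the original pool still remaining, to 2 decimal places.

α − 1 = ε/1000 = -0.0255
(δ_res + 1000)/(δ₀ + 1000) = (7.2 + 1000)/(-26.0 + 1000) = 1007.2/974.0 = 1.034086
f = 1.034086^(1/-0.0255) = exp(ln(1.034086)/-0.0255) = exp(0.03352/-0.0255)
f = exp(-1.3144) = 0.2686

0.27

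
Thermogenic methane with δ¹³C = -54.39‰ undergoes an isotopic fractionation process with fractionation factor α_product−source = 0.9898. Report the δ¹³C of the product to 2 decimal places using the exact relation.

δ_product = (δ_source + 1000)·α − 1000
δ_product = (-54.39 + 1000) × 0.9898 − 1000
δ_product = 935.965 − 1000 = -64.035‰

-64.04‰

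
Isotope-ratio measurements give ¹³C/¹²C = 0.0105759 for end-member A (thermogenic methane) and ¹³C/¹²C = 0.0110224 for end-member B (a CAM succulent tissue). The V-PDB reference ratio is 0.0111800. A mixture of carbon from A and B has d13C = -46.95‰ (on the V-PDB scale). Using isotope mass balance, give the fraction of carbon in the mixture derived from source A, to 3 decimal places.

0.823

δ_A = (0.0105759/0.0111800 − 1)×1000 = (0.945966 − 1)×1000 = -54.034‰
δ_B = (0.0110224/0.0111800 − 1)×1000 = (0.985903 − 1)×1000 = -14.097‰
f_A = (δ_mix − δ_B)/(δ_A − δ_B) = (-46.95 − (-14.097))/(-54.034 − (-14.097))
f_A = -32.853 / -39.937 = 0.8226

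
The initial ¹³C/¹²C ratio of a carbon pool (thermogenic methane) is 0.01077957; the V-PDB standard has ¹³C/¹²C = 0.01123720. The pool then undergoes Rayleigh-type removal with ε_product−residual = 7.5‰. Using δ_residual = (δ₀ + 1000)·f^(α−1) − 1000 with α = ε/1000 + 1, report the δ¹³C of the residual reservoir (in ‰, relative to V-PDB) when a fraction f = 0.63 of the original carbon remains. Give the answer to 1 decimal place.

-44.0‰

δ₀ = (0.01077957/0.01123720 − 1)×1000 = (0.959275 − 1)×1000 = -40.725‰
α − 1 = ε/1000 = 0.0075
f^(α−1) = 0.63^(0.0075) = 0.996541
δ_res = (-40.725 + 1000) × 0.996541 − 1000 = 955.957 − 1000 = -44.04‰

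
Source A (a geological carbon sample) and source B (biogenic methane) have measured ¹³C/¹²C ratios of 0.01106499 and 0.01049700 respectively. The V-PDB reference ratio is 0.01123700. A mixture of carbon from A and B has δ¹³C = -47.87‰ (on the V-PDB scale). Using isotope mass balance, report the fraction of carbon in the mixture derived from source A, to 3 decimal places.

δ_A = (0.01106499/0.01123700 − 1)×1000 = (0.984693 − 1)×1000 = -15.307‰
δ_B = (0.01049700/0.01123700 − 1)×1000 = (0.934146 − 1)×1000 = -65.854‰
f_A = (δ_mix − δ_B)/(δ_A − δ_B) = (-47.87 − (-65.854))/(-15.307 − (-65.854))
f_A = 17.984 / 50.546 = 0.3558

0.356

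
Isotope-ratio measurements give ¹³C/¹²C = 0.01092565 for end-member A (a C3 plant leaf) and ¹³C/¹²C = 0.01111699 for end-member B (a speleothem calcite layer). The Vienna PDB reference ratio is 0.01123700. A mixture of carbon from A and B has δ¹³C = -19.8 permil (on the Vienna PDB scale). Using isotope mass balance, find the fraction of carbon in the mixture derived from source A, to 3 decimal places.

δ_A = (0.01092565/0.01123700 − 1)×1000 = (0.972292 − 1)×1000 = -27.708 permil
δ_B = (0.01111699/0.01123700 − 1)×1000 = (0.989320 − 1)×1000 = -10.680 permil
f_A = (δ_mix − δ_B)/(δ_A − δ_B) = (-19.8 − (-10.680))/(-27.708 − (-10.680))
f_A = -9.120 / -17.028 = 0.5356

0.536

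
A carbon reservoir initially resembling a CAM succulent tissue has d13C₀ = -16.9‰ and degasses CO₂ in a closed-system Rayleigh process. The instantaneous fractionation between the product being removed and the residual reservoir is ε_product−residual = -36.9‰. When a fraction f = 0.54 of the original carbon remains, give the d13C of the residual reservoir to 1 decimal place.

5.7‰

Rayleigh residual: δ_res = (δ₀ + 1000)·f^(α−1) − 1000
α = ε/1000 + 1 = 0.96310, so α − 1 = -0.03690
f^(α−1) = 0.54^(-0.03690) = 1.022998
δ_res = (-16.9 + 1000) × 1.022998 − 1000 = 1005.709 − 1000 = 5.71‰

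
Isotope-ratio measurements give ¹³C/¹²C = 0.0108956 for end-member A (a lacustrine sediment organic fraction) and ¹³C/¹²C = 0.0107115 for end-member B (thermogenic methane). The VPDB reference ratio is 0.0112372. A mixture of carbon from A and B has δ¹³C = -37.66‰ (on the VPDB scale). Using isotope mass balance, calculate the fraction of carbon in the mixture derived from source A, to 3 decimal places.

0.557

δ_A = (0.0108956/0.0112372 − 1)×1000 = (0.969601 − 1)×1000 = -30.399‰
δ_B = (0.0107115/0.0112372 − 1)×1000 = (0.953218 − 1)×1000 = -46.782‰
f_A = (δ_mix − δ_B)/(δ_A − δ_B) = (-37.66 − (-46.782))/(-30.399 − (-46.782))
f_A = 9.122 / 16.383 = 0.5568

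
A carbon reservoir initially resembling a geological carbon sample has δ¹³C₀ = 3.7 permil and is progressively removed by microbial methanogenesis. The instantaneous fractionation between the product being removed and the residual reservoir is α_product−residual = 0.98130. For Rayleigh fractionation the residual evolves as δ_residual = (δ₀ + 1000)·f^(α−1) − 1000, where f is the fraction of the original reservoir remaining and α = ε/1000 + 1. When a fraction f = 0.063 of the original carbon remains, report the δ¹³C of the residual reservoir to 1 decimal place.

57.0 permil

Rayleigh residual: δ_res = (δ₀ + 1000)·f^(α−1) − 1000
α − 1 = -0.01870
f^(α−1) = 0.063^(-0.01870) = 1.053058
δ_res = (3.7 + 1000) × 1.053058 − 1000 = 1056.954 − 1000 = 56.95 permil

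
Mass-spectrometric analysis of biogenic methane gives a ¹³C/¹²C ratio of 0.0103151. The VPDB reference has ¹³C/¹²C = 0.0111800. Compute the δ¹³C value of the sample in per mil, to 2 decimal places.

δ¹³C = (R_sample / R_standard − 1) × 1000
R_sample / R_standard = 0.0103151 / 0.0111800 = 0.922639
δ¹³C = (0.922639 − 1) × 1000 = -77.361 per mil

-77.36 per mil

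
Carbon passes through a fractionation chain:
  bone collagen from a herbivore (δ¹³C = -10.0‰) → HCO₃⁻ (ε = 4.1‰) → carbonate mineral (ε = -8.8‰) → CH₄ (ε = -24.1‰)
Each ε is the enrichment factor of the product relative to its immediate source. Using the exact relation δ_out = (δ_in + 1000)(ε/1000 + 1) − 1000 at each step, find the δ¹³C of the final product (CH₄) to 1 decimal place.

-38.4‰

step 1: δ = (-10.00 + 1000)·(4.1/1000 + 1) − 1000 = -5.94‰
step 2: δ = (-5.94 + 1000)·(-8.8/1000 + 1) − 1000 = -14.69‰
step 3: δ = (-14.69 + 1000)·(-24.1/1000 + 1) − 1000 = -38.43‰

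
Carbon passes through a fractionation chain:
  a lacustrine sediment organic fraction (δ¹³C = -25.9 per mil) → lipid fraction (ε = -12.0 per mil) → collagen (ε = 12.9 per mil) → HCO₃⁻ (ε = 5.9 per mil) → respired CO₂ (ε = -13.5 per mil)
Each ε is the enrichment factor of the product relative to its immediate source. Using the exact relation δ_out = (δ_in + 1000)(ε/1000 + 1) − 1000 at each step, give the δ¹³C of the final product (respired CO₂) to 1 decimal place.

step 1: δ = (-25.90 + 1000)·(-12.0/1000 + 1) − 1000 = -37.59 per mil
step 2: δ = (-37.59 + 1000)·(12.9/1000 + 1) − 1000 = -25.17 per mil
step 3: δ = (-25.17 + 1000)·(5.9/1000 + 1) − 1000 = -19.42 per mil
step 4: δ = (-19.42 + 1000)·(-13.5/1000 + 1) − 1000 = -32.66 per mil

-32.7 per mil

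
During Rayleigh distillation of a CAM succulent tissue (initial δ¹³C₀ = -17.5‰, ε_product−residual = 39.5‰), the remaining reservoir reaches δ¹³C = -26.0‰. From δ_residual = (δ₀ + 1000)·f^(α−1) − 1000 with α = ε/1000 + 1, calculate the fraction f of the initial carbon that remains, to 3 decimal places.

0.803

α − 1 = ε/1000 = 0.0395
(δ_res + 1000)/(δ₀ + 1000) = (-26.0 + 1000)/(-17.5 + 1000) = 974.0/982.5 = 0.991349
f = 0.991349^(1/0.0395) = exp(ln(0.991349)/0.0395) = exp(-0.00869/0.0395)
f = exp(-0.2200) = 0.8025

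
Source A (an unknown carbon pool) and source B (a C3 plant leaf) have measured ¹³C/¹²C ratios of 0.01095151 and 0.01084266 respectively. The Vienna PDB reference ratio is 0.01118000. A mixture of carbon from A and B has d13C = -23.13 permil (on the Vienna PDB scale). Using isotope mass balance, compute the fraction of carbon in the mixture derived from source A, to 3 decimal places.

δ_A = (0.01095151/0.01118000 − 1)×1000 = (0.979563 − 1)×1000 = -20.437 permil
δ_B = (0.01084266/0.01118000 − 1)×1000 = (0.969826 − 1)×1000 = -30.174 permil
f_A = (δ_mix − δ_B)/(δ_A − δ_B) = (-23.13 − (-30.174))/(-20.437 − (-30.174))
f_A = 7.044 / 9.736 = 0.7234

0.723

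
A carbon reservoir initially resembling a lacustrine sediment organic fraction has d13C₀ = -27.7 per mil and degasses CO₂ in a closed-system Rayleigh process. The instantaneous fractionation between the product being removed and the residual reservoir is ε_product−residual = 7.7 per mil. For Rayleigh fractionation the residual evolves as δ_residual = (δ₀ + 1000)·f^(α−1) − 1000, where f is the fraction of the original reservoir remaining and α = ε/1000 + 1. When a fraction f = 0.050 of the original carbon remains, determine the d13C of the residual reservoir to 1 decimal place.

Rayleigh residual: δ_res = (δ₀ + 1000)·f^(α−1) − 1000
α = ε/1000 + 1 = 1.00770, so α − 1 = 0.00770
f^(α−1) = 0.050^(0.00770) = 0.977197
δ_res = (-27.7 + 1000) × 0.977197 − 1000 = 950.129 − 1000 = -49.87 per mil

-49.9 per mil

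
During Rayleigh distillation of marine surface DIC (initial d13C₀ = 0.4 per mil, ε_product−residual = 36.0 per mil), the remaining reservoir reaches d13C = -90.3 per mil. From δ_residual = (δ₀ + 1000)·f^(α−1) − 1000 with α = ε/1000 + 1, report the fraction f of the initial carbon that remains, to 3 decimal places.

α − 1 = ε/1000 = 0.0360
(δ_res + 1000)/(δ₀ + 1000) = (-90.3 + 1000)/(0.4 + 1000) = 909.7/1000.4 = 0.909336
f = 0.909336^(1/0.0360) = exp(ln(0.909336)/0.0360) = exp(-0.09504/0.0360)
f = exp(-2.6400) = 0.0714

0.071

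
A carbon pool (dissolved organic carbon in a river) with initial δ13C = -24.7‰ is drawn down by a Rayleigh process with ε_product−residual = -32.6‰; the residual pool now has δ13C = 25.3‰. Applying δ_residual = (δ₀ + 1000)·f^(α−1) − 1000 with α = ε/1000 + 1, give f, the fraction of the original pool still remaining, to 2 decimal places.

α − 1 = ε/1000 = -0.0326
(δ_res + 1000)/(δ₀ + 1000) = (25.3 + 1000)/(-24.7 + 1000) = 1025.3/975.3 = 1.051266
f = 1.051266^(1/-0.0326) = exp(ln(1.051266)/-0.0326) = exp(0.05000/-0.0326)
f = exp(-1.5336) = 0.2158

0.22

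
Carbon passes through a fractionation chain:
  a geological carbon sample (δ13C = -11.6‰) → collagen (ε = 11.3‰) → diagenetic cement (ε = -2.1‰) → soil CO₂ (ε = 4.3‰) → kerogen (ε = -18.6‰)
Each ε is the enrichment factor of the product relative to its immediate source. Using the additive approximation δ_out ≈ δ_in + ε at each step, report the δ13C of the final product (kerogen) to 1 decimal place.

-16.7‰

step 1: δ ≈ -11.6 + (11.3) = -0.3‰
step 2: δ ≈ -0.3 + (-2.1) = -2.4‰
step 3: δ ≈ -2.4 + (4.3) = 1.9‰
step 4: δ ≈ 1.9 + (-18.6) = -16.7‰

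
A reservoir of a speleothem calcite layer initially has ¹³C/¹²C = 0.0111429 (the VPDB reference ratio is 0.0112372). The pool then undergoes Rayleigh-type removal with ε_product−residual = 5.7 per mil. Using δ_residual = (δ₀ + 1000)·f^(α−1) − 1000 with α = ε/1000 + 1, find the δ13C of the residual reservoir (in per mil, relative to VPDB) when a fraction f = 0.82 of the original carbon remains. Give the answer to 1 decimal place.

δ₀ = (0.0111429/0.0112372 − 1)×1000 = (0.991608 − 1)×1000 = -8.392 per mil
α − 1 = ε/1000 = 0.0057
f^(α−1) = 0.82^(0.0057) = 0.998869
δ_res = (-8.392 + 1000) × 0.998869 − 1000 = 990.487 − 1000 = -9.51 per mil

-9.5 per mil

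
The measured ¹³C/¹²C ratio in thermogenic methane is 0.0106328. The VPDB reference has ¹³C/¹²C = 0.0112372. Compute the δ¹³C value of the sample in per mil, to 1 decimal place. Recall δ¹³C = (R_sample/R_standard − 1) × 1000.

-53.8 per mil

δ¹³C = (R_sample / R_standard − 1) × 1000
R_sample / R_standard = 0.0106328 / 0.0112372 = 0.946214
δ¹³C = (0.946214 − 1) × 1000 = -53.79 per mil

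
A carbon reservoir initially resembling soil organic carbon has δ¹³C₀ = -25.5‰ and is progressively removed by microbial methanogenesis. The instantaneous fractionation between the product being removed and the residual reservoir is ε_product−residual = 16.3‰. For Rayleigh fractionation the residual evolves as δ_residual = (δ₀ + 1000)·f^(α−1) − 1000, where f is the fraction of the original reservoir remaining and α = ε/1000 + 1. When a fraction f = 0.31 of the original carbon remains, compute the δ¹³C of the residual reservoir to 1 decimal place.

Rayleigh residual: δ_res = (δ₀ + 1000)·f^(α−1) − 1000
α = ε/1000 + 1 = 1.01630, so α − 1 = 0.01630
f^(α−1) = 0.31^(0.01630) = 0.981091
δ_res = (-25.5 + 1000) × 0.981091 − 1000 = 956.073 − 1000 = -43.93‰

-43.9‰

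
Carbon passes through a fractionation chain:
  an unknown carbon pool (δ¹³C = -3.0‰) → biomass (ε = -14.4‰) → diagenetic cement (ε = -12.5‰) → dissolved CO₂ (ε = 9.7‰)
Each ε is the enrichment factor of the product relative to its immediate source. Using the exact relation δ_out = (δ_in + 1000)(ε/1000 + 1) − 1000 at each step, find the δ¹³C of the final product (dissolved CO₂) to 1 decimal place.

-20.2‰

step 1: δ = (-3.00 + 1000)·(-14.4/1000 + 1) − 1000 = -17.36‰
step 2: δ = (-17.36 + 1000)·(-12.5/1000 + 1) − 1000 = -29.64‰
step 3: δ = (-29.64 + 1000)·(9.7/1000 + 1) − 1000 = -20.23‰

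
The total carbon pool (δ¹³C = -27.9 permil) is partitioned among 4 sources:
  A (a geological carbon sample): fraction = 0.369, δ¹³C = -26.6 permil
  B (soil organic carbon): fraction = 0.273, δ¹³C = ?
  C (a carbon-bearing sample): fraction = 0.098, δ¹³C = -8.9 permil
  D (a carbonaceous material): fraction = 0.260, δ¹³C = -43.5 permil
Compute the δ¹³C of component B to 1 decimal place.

-21.6 permil

Isotope mass balance: δ_bulk = Σ fᵢ·δᵢ.
-27.9 = 0.369×(-26.6) + 0.273×δ_B + 0.098×(-8.9) + 0.260×(-43.5)
0.273·δ_B = -27.9 − (-21.998) = -5.902
δ_B = -5.902 / 0.273 = -21.62 permil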